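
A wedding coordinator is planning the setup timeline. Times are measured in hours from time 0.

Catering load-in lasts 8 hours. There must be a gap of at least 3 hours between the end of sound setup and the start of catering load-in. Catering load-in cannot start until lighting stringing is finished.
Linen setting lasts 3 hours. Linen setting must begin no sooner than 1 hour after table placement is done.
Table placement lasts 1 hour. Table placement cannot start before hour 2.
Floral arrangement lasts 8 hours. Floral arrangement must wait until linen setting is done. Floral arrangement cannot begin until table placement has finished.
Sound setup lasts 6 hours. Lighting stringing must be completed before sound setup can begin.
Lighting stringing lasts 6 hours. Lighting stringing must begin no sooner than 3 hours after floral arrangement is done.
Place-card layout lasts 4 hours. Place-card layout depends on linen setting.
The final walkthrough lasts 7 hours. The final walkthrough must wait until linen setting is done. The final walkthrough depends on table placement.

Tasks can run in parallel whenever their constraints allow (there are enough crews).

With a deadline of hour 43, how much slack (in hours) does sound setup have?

2

Table placement cannot begin until its own release at hour 2. It runs from hour 2 to 2 + 1 = hour 3.
Linen setting cannot begin until table placement (finishes hour 3, plus 1-hour gap → hour 4). It runs from hour 4 to 4 + 3 = hour 7.
Floral arrangement needs all of linen setting (finishes hour 7); table placement (finishes hour 3). That puts its earliest start at hour 7; it finishes at 7 + 8 = hour 15.
After floral arrangement (finishes hour 15, plus 3-hour gap → hour 18), lighting stringing can start at hour 18 and finishes at hour 24.
After lighting stringing (finishes hour 24), sound setup can start at hour 24 and finishes at hour 30.

Working backward from the deadline:
Nothing follows catering load-in; the deadline of hour 43 is its only limit. It must start by 43 − 8 = hour 35.
Since catering load-in (must start by hour 35, minus 3-hour gap → hour 32) depends on it, sound setup must finish by hour 32. Backing off its 6-hour duration gives a latest start of hour 26.
So sound setup can start as early as hour 24 and as late as hour 26, giving 26 − 24 = 2 hours of slack.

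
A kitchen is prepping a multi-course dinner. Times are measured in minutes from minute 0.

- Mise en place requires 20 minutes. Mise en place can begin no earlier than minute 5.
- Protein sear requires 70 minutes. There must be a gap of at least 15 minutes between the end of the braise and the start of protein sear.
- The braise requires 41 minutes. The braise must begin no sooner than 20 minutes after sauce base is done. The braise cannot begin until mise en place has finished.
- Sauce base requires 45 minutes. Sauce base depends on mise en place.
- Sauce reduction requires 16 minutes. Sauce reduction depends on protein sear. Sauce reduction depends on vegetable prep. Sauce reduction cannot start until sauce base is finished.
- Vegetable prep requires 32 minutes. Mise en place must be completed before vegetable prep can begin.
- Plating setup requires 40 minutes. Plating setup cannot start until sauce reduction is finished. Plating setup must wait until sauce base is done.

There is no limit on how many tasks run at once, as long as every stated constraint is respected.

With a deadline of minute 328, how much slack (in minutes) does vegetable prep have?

Mise en place cannot begin until its own release at minute 5. It runs from minute 5 to 5 + 20 = minute 25.
Vegetable prep waits on mise en place (finishes minute 25), so it starts at minute 25 and finishes at 25 + 32 = minute 57.

Working backward from the deadline:
To finish by minute 328, plating setup (duration 40) must start no later than minute 288.
Sauce reduction must finish before plating setup (must start by minute 288). With a 16-minute duration, sauce reduction must start by 288 − 16 = minute 272.
Vegetable prep has to be done before sauce reduction (must start by minute 272). That means finishing by minute 272, i.e. starting by 272 − 32 = minute 240.
So vegetable prep can start as early as minute 25 and as late as minute 240, giving 240 − 25 = 215 minutes of slack.

215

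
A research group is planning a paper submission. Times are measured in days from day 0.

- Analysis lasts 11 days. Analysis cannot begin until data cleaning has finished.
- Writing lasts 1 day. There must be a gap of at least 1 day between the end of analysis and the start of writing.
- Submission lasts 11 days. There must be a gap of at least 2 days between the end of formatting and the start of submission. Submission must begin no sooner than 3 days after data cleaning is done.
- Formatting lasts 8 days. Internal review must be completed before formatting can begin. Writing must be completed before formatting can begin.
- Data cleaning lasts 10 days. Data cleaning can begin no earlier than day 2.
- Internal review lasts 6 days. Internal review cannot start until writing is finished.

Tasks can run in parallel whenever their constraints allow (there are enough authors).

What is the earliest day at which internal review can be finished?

Data cleaning waits on its own release at day 2, so it starts at day 2 and finishes at 2 + 10 = day 12.
After data cleaning (finishes day 12), analysis can start at day 12 and finishes at day 23.
After analysis (finishes day 23, plus 1-day gap → day 24), writing can start at day 24 and finishes at day 25.
After writing (finishes day 25), internal review can start at day 25 and finishes at day 31.

31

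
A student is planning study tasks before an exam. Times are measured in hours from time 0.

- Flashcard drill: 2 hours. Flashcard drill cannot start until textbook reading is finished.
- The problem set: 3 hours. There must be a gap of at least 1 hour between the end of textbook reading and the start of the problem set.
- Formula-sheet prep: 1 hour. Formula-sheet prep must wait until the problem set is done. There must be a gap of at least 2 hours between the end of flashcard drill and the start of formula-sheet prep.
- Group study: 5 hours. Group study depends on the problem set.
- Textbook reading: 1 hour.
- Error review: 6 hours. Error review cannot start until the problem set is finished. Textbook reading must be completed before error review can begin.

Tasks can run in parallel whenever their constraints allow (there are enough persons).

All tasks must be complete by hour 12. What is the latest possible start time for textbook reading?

To finish by hour 12, error review (duration 6) must start no later than hour 6.
Group study has no dependents, so it just needs to finish by hour 12. Starting by 12 − 5 = hour 7 achieves that.
To finish by hour 12, formula-sheet prep (duration 1) must start no later than hour 11.
The problem set feeds error review (must start by hour 6); group study (must start by hour 7); formula-sheet prep (must start by hour 11). Taking the minimum, the problem set must finish by hour 6 and start by 6 − 3 = hour 3.
Flashcard drill must finish before formula-sheet prep (must start by hour 11, minus 2-hour gap → hour 9). With a 2-hour duration, flashcard drill must start by 9 − 2 = hour 7.
Textbook reading feeds the problem set (must start by hour 3, minus 1-hour gap → hour 2); flashcard drill (must start by hour 7); error review (must start by hour 6). Taking the minimum, textbook reading must finish by hour 2 and start by 2 − 1 = hour 1.

1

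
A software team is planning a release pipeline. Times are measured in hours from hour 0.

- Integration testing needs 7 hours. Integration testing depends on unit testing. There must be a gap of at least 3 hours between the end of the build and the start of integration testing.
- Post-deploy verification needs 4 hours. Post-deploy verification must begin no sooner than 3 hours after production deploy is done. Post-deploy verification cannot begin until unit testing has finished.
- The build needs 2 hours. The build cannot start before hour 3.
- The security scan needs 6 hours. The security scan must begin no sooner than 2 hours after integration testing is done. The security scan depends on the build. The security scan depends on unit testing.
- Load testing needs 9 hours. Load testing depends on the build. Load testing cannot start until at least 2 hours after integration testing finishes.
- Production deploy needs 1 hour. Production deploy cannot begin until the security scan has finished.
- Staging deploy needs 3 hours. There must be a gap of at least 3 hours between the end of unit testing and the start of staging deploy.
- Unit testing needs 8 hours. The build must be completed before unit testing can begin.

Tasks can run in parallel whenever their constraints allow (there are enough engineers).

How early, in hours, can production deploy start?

28

The build cannot begin until its own release at hour 3. It runs from hour 3 to 3 + 2 = hour 5.
After the build (finishes hour 5), unit testing can start at hour 5 and finishes at hour 13.
Integration testing needs all of unit testing (finishes hour 13); the build (finishes hour 5, plus 3-hour gap → hour 8). That puts its earliest start at hour 13; it finishes at 13 + 7 = hour 20.
For the security scan: integration testing (finishes hour 20, plus 2-hour gap → hour 22); the build (finishes hour 5); unit testing (finishes hour 13). Taking the maximum gives a start of hour 22, and it finishes at 22 + 6 = hour 28.
Production deploy waits on the security scan (finishes hour 28), so the earliest it can start is hour 28.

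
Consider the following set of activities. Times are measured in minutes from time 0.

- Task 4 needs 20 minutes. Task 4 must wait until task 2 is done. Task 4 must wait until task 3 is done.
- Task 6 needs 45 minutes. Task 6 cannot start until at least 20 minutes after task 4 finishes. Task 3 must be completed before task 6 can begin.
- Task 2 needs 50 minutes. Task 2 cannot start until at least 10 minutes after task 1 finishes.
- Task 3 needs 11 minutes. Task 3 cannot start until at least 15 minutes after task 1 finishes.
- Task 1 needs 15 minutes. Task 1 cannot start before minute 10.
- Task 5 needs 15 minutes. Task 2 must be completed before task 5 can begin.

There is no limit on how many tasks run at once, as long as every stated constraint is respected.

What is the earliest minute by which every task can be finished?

Task 1 cannot begin until its own release at minute 10. It runs from minute 10 to 10 + 15 = minute 25.
Task 3 waits on task 1 (finishes minute 25, plus 15-minute gap → minute 40), so it starts at minute 40 and finishes at 40 + 11 = minute 51.
Task 2 waits on task 1 (finishes minute 25, plus 10-minute gap → minute 35), so it starts at minute 35 and finishes at 35 + 50 = minute 85.
Task 5 cannot begin until task 2 (finishes minute 85). It runs from minute 85 to 85 + 15 = minute 100.
Task 4 needs all of task 2 (finishes minute 85); task 3 (finishes minute 51). That puts its earliest start at minute 85; it finishes at 85 + 20 = minute 105.
For task 6: task 4 (finishes minute 105, plus 20-minute gap → minute 125); task 3 (finishes minute 51). Taking the maximum gives a start of minute 125, and it finishes at 125 + 45 = minute 170.
All tasks are finished once the last one completes. Finish times: Task 1 at 25, Task 2 at 85, Task 3 at 51, Task 4 at 105, Task 5 at 100, Task 6 at 170. The latest is minute 170.

170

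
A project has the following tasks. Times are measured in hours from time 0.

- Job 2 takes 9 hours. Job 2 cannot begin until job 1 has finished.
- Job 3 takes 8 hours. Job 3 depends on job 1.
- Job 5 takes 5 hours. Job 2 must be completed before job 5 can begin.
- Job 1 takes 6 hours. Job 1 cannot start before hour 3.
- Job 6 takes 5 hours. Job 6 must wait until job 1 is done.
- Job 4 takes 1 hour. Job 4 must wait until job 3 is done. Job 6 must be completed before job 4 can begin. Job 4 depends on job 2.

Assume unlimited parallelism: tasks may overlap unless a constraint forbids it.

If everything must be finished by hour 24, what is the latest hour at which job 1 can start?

Job 4 must finish by hour 24; it takes 1 hour, so it must start by 24 − 1 = hour 23.
Job 5 has no dependents, so it just needs to finish by hour 24. Starting by 24 − 5 = hour 19 achieves that.
For job 2: job 4 (must start by hour 23); job 5 (must start by hour 19). The most restrictive is hour 19; with a 9-hour duration, job 2 must start by hour 10.
Job 3 has to be done before job 4 (must start by hour 23). That means finishing by hour 23, i.e. starting by 23 − 8 = hour 15.
Job 6 must finish before job 4 (must start by hour 23). With a 5-hour duration, job 6 must start by 23 − 5 = hour 18.
Job 1 has several dependents: job 2 (must start by hour 10); job 3 (must start by hour 15); job 6 (must start by hour 18). The earliest of those limits is hour 10, so job 1 must start by 10 − 6 = hour 4.

4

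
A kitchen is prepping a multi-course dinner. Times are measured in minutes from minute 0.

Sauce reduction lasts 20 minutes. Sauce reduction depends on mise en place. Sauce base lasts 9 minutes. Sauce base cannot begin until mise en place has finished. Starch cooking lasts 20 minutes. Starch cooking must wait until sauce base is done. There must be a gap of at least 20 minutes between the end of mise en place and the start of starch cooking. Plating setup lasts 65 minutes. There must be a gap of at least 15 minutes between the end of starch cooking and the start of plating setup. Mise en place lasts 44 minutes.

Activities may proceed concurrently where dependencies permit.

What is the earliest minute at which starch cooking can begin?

Mise en place can start immediately at minute 0; it finishes at minute 44.
Sauce base waits on mise en place (finishes minute 44), so it starts at minute 44 and finishes at 44 + 9 = minute 53.
Starch cooking waits on sauce base (finishes minute 53); mise en place (finishes minute 44, plus 20-minute gap → minute 64). The latest of these is minute 64, which is the earliest starch cooking can start.

64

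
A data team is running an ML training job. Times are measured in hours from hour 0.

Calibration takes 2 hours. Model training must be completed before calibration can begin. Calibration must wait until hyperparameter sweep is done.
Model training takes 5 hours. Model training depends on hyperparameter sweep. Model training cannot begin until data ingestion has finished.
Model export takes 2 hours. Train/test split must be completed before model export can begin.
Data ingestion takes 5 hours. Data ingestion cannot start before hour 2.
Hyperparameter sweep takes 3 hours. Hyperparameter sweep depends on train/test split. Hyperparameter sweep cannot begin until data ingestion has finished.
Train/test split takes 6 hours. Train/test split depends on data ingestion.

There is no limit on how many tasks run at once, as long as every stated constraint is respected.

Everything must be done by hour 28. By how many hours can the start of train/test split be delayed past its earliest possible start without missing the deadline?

5

Data ingestion waits on its own release at hour 2, so it starts at hour 2 and finishes at 2 + 5 = hour 7.
After data ingestion (finishes hour 7), train/test split can start at hour 7 and finishes at hour 13.

Working backward from the deadline:
Calibration must finish by hour 28; it takes 2 hours, so it must start by 28 − 2 = hour 26.
Since calibration (must start by hour 26) depends on it, model training must finish by hour 26. Backing off its 5-hour duration gives a latest start of hour 21.
For hyperparameter sweep: model training (must start by hour 21); calibration (must start by hour 26). The most restrictive is hour 21; with a 3-hour duration, hyperparameter sweep must start by hour 18.
Model export must finish by hour 28; it takes 2 hours, so it must start by 28 − 2 = hour 26.
Train/test split feeds hyperparameter sweep (must start by hour 18); model export (must start by hour 26). Taking the minimum, train/test split must finish by hour 18 and start by 18 − 6 = hour 12.
So train/test split can start as early as hour 7 and as late as hour 12, giving 12 − 7 = 5 hours of slack.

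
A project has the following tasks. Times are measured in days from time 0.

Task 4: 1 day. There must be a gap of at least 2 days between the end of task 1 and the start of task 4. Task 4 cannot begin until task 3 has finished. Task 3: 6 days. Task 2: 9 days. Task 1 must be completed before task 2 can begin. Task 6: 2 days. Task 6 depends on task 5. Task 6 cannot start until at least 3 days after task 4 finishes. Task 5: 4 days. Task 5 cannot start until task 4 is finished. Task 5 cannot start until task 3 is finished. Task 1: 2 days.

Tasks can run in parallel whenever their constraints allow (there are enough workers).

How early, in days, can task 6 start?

Task 3 can start immediately at day 0; it finishes at day 6.
Task 1 has no prerequisites, so it starts at day 0 and finishes at day 2.
For task 4: task 1 (finishes day 2, plus 2-day gap → day 4); task 3 (finishes day 6). Taking the maximum gives a start of day 6, and it finishes at 6 + 1 = day 7.
Task 5 needs all of task 4 (finishes day 7); task 3 (finishes day 6). That puts its earliest start at day 7; it finishes at 7 + 4 = day 11.
Task 6 waits on task 5 (finishes day 11); task 4 (finishes day 7, plus 3-day gap → day 10). The latest of these is day 11, which is the earliest task 6 can start.

11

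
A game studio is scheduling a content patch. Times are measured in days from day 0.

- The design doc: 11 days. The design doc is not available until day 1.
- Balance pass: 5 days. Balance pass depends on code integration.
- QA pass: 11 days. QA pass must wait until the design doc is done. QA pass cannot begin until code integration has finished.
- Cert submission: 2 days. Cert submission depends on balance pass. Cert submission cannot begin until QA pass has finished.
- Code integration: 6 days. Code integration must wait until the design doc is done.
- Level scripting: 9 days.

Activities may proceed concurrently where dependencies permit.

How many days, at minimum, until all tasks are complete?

Level scripting can start immediately at day 0; it finishes at day 9.
The design doc cannot begin until its own release at day 1. It runs from day 1 to 1 + 11 = day 12.
After the design doc (finishes day 12), code integration can start at day 12 and finishes at day 18.
QA pass needs all of the design doc (finishes day 12); code integration (finishes day 18). That puts its earliest start at day 18; it finishes at 18 + 11 = day 29.
After code integration (finishes day 18), balance pass can start at day 18 and finishes at day 23.
Cert submission has to wait for balance pass (finishes day 23); QA pass (finishes day 29). The latest of these is day 29, so cert submission runs day 29 to 29 + 2 = day 31.
All tasks are finished once the last one completes. Finish times: The design doc at 12, Level scripting at 9, Code integration at 18, Balance pass at 23, QA pass at 29, Cert submission at 31. The latest is day 31.

31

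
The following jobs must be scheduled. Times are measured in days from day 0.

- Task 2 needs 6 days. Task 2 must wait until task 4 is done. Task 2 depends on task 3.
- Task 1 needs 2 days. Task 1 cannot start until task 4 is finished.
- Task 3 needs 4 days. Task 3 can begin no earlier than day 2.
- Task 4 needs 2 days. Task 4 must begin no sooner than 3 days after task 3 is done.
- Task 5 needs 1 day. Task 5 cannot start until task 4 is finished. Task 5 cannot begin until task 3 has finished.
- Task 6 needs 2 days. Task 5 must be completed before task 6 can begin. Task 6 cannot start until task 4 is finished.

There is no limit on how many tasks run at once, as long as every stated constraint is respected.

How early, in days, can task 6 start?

Task 3 waits on its own release at day 2, so it starts at day 2 and finishes at 2 + 4 = day 6.
After task 3 (finishes day 6, plus 3-day gap → day 9), task 4 can start at day 9 and finishes at day 11.
Task 5 needs all of task 4 (finishes day 11); task 3 (finishes day 6). That puts its earliest start at day 11; it finishes at 11 + 1 = day 12.
Task 6 waits on task 5 (finishes day 12); task 4 (finishes day 11). The latest of these is day 12, which is the earliest task 6 can start.

12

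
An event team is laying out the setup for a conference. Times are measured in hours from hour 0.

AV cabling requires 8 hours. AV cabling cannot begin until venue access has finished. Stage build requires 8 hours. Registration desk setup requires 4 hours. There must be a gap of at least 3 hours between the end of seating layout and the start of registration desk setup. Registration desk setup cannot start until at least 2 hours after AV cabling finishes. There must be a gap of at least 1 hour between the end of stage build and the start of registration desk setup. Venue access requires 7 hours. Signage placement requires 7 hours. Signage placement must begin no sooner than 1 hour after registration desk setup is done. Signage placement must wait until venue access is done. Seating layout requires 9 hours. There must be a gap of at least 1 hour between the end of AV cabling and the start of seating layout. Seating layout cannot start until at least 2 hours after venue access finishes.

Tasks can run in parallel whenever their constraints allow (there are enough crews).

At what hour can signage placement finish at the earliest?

Nothing blocks stage build, so it runs from hour 0 to hour 8.
Venue access can start immediately at hour 0; it finishes at hour 7.
AV cabling waits on venue access (finishes hour 7), so it starts at hour 7 and finishes at 7 + 8 = hour 15.
Seating layout has to wait for AV cabling (finishes hour 15, plus 1-hour gap → hour 16); venue access (finishes hour 7, plus 2-hour gap → hour 9). The latest of these is hour 16, so seating layout runs hour 16 to 16 + 9 = hour 25.
Registration desk setup needs all of seating layout (finishes hour 25, plus 3-hour gap → hour 28); AV cabling (finishes hour 15, plus 2-hour gap → hour 17); stage build (finishes hour 8, plus 1-hour gap → hour 9). That puts its earliest start at hour 28; it finishes at 28 + 4 = hour 32.
For signage placement: registration desk setup (finishes hour 32, plus 1-hour gap → hour 33); venue access (finishes hour 7). Taking the maximum gives a start of hour 33, and it finishes at 33 + 7 = hour 40.

40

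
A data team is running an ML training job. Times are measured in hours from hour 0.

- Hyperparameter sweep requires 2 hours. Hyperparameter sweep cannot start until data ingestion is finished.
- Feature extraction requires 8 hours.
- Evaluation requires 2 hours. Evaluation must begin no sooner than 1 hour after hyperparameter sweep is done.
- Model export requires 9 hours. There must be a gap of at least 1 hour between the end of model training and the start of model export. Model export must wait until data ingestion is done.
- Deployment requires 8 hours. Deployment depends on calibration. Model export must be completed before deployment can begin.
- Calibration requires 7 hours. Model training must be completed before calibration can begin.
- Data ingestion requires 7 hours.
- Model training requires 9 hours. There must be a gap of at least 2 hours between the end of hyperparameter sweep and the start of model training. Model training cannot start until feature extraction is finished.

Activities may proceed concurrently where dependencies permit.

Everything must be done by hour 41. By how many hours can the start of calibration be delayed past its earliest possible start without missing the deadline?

Feature extraction can start immediately at hour 0; it finishes at hour 8.
Data ingestion has no prerequisites, so it starts at hour 0 and finishes at hour 7.
Hyperparameter sweep cannot begin until data ingestion (finishes hour 7). It runs from hour 7 to 7 + 2 = hour 9.
For model training: hyperparameter sweep (finishes hour 9, plus 2-hour gap → hour 11); feature extraction (finishes hour 8). Taking the maximum gives a start of hour 11, and it finishes at 11 + 9 = hour 20.
After model training (finishes hour 20), calibration can start at hour 20 and finishes at hour 27.

Working backward from the deadline:
Nothing follows deployment; the deadline of hour 41 is its only limit. It must start by 41 − 8 = hour 33.
Since deployment (must start by hour 33) depends on it, calibration must finish by hour 33. Backing off its 7-hour duration gives a latest start of hour 26.
So calibration can start as early as hour 20 and as late as hour 26, giving 26 − 20 = 6 hours of slack.

6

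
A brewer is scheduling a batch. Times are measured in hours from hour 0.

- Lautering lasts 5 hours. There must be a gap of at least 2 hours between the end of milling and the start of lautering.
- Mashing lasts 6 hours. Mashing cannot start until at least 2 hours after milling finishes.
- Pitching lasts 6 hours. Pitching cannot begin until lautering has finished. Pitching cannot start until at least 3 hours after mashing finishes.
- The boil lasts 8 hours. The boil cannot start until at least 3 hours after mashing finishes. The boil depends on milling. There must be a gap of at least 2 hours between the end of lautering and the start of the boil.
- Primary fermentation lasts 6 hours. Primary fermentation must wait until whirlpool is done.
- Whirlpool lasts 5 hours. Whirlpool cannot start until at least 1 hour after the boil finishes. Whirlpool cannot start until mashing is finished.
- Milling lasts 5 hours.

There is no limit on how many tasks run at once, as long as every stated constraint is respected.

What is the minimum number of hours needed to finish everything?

Milling has no prerequisites, so it starts at hour 0 and finishes at hour 5.
After milling (finishes hour 5, plus 2-hour gap → hour 7), lautering can start at hour 7 and finishes at hour 12.
Mashing waits on milling (finishes hour 5, plus 2-hour gap → hour 7), so it starts at hour 7 and finishes at 7 + 6 = hour 13.
For pitching: lautering (finishes hour 12); mashing (finishes hour 13, plus 3-hour gap → hour 16). Taking the maximum gives a start of hour 16, and it finishes at 16 + 6 = hour 22.
The boil has to wait for mashing (finishes hour 13, plus 3-hour gap → hour 16); milling (finishes hour 5); lautering (finishes hour 12, plus 2-hour gap → hour 14). The latest of these is hour 16, so the boil runs hour 16 to 16 + 8 = hour 24.
Whirlpool cannot start until the boil (finishes hour 24, plus 1-hour gap → hour 25); mashing (finishes hour 13). The controlling bound is hour 25, so whirlpool finishes at 25 + 5 = hour 30.
Primary fermentation cannot begin until whirlpool (finishes hour 30). It runs from hour 30 to 30 + 6 = hour 36.
All tasks are finished once the last one completes. Finish times: Milling at 5, Mashing at 13, Lautering at 12, The boil at 24, Whirlpool at 30, Pitching at 22, Primary fermentation at 36. The latest is hour 36.

36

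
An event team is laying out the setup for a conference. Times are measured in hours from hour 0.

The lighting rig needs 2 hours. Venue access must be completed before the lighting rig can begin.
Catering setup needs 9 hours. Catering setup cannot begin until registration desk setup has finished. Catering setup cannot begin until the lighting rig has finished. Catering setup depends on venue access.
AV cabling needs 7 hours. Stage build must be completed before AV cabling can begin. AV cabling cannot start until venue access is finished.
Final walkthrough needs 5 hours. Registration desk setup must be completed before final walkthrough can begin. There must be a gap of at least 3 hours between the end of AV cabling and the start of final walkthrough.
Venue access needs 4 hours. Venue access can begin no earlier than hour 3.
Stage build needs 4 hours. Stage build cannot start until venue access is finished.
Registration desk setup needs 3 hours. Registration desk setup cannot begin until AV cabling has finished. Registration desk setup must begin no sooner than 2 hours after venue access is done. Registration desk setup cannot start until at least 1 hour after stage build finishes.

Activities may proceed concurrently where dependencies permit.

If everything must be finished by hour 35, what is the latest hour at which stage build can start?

12

Nothing follows catering setup; the deadline of hour 35 is its only limit. It must start by 35 − 9 = hour 26.
Final walkthrough must finish by hour 35; it takes 5 hours, so it must start by 35 − 5 = hour 30.
For registration desk setup: catering setup (must start by hour 26); final walkthrough (must start by hour 30). The most restrictive is hour 26; with a 3-hour duration, registration desk setup must start by hour 23.
AV cabling has several dependents: registration desk setup (must start by hour 23); final walkthrough (must start by hour 30, minus 3-hour gap → hour 27). The earliest of those limits is hour 23, so AV cabling must start by 23 − 7 = hour 16.
For stage build: AV cabling (must start by hour 16); registration desk setup (must start by hour 23, minus 1-hour gap → hour 22). The most restrictive is hour 16; with a 4-hour duration, stage build must start by hour 12.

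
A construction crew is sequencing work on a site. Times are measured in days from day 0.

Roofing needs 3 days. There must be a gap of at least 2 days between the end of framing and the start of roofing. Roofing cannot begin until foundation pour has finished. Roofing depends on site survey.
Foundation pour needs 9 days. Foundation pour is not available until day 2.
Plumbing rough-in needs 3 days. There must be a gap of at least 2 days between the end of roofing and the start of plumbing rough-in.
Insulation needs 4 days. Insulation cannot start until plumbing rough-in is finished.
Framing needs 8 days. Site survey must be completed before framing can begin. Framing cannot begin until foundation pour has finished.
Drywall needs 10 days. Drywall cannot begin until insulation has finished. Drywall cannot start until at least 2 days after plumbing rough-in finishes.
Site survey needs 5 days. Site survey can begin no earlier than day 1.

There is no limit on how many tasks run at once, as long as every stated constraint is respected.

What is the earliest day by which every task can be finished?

Foundation pour cannot begin until its own release at day 2. It runs from day 2 to 2 + 9 = day 11.
Site survey waits on its own release at day 1, so it starts at day 1 and finishes at 1 + 5 = day 6.
For framing: site survey (finishes day 6); foundation pour (finishes day 11). Taking the maximum gives a start of day 11, and it finishes at 11 + 8 = day 19.
Roofing cannot start until framing (finishes day 19, plus 2-day gap → day 21); foundation pour (finishes day 11); site survey (finishes day 6). The controlling bound is day 21, so roofing finishes at 21 + 3 = day 24.
Plumbing rough-in waits on roofing (finishes day 24, plus 2-day gap → day 26), so it starts at day 26 and finishes at 26 + 3 = day 29.
After plumbing rough-in (finishes day 29), insulation can start at day 29 and finishes at day 33.
Drywall cannot start until insulation (finishes day 33); plumbing rough-in (finishes day 29, plus 2-day gap → day 31). The controlling bound is day 33, so drywall finishes at 33 + 10 = day 43.
All tasks are finished once the last one completes. Finish times: Site survey at 6, Foundation pour at 11, Framing at 19, Roofing at 24, Plumbing rough-in at 29, Insulation at 33, Drywall at 43. The latest is day 43.

43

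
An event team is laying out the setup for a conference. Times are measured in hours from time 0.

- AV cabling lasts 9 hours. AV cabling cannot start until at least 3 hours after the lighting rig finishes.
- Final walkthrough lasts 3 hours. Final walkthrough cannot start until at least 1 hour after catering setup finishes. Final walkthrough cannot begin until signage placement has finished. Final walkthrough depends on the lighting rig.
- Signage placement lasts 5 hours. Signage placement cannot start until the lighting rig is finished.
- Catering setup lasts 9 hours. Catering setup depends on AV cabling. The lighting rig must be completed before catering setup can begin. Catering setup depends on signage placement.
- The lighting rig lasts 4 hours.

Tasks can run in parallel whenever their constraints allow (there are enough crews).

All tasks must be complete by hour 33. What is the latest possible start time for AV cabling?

11

Final walkthrough has no dependents, so it just needs to finish by hour 33. Starting by 33 − 3 = hour 30 achieves that.
Since final walkthrough (must start by hour 30, minus 1-hour gap → hour 29) depends on it, catering setup must finish by hour 29. Backing off its 9-hour duration gives a latest start of hour 20.
AV cabling feeds into catering setup (must start by hour 20); so AV cabling must finish by hour 20 and therefore start by hour 11.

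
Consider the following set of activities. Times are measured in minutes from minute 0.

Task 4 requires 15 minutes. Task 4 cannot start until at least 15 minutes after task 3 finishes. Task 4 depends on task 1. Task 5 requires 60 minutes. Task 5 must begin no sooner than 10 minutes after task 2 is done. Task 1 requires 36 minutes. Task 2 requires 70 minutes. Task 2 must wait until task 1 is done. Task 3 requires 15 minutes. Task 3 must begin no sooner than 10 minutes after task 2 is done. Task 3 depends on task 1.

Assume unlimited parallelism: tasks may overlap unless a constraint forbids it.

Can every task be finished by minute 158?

Task 1 has no prerequisites, so it starts at minute 0 and finishes at minute 36.
Task 2 cannot begin until task 1 (finishes minute 36). It runs from minute 36 to 36 + 70 = minute 106.
Task 5 cannot begin until task 2 (finishes minute 106, plus 10-minute gap → minute 116). It runs from minute 116 to 116 + 60 = minute 176.
For task 3: task 2 (finishes minute 106, plus 10-minute gap → minute 116); task 1 (finishes minute 36). Taking the maximum gives a start of minute 116, and it finishes at 116 + 15 = minute 131.
Task 4 has to wait for task 3 (finishes minute 131, plus 15-minute gap → minute 146); task 1 (finishes minute 36). The latest of these is minute 146, so task 4 runs minute 146 to 146 + 15 = minute 161.
The earliest everything can be done is minute 176, which is after the deadline of 158, so it is not possible.

No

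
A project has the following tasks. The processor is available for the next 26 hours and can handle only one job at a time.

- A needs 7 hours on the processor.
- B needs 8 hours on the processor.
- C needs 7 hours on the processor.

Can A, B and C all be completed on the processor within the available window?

Running back to back, the jobs need 7 + 8 + 7 = 22 hours on the processor.
Since 22 ≤ 26, they fit within the window.

Yes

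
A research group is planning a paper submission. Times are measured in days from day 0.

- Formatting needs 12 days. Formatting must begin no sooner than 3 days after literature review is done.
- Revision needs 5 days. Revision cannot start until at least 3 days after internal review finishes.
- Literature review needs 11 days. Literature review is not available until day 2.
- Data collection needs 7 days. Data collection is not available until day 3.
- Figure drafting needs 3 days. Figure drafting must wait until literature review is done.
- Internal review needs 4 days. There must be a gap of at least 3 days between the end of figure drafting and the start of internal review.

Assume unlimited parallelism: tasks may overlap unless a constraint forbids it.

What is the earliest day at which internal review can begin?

Literature review cannot begin until its own release at day 2. It runs from day 2 to 2 + 11 = day 13.
Figure drafting cannot begin until literature review (finishes day 13). It runs from day 13 to 13 + 3 = day 16.
Internal review waits on figure drafting (finishes day 16, plus 3-day gap → day 19), so the earliest it can start is day 19.

19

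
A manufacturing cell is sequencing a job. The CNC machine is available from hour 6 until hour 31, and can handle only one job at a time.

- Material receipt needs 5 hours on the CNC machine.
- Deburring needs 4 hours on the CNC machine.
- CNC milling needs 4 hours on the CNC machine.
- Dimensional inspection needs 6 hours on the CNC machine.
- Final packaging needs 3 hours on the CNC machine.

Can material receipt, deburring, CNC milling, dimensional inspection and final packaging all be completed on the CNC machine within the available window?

Yes

The CNC machine window is 31 − 6 = 25 hours.
Running back to back, the jobs need 5 + 4 + 4 + 6 + 3 = 22 hours on the CNC machine.
Since 22 ≤ 25, they fit within the window.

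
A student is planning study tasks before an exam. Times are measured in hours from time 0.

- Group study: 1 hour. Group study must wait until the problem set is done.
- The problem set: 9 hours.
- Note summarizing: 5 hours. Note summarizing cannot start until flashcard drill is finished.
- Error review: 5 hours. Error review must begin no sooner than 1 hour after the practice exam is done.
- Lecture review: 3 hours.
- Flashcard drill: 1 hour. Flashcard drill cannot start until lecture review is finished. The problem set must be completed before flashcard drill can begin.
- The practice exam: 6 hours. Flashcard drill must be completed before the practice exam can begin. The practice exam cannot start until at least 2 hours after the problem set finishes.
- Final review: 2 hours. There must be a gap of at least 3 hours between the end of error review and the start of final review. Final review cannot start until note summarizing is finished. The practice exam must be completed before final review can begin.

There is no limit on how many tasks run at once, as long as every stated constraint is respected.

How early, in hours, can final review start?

Nothing blocks the problem set, so it runs from hour 0 to hour 9.
Lecture review can start immediately at hour 0; it finishes at hour 3.
For flashcard drill: lecture review (finishes hour 3); the problem set (finishes hour 9). Taking the maximum gives a start of hour 9, and it finishes at 9 + 1 = hour 10.
Note summarizing cannot begin until flashcard drill (finishes hour 10). It runs from hour 10 to 10 + 5 = hour 15.
For the practice exam: flashcard drill (finishes hour 10); the problem set (finishes hour 9, plus 2-hour gap → hour 11). Taking the maximum gives a start of hour 11, and it finishes at 11 + 6 = hour 17.
Error review cannot begin until the practice exam (finishes hour 17, plus 1-hour gap → hour 18). It runs from hour 18 to 18 + 5 = hour 23.
Final review waits on error review (finishes hour 23, plus 3-hour gap → hour 26); note summarizing (finishes hour 15); the practice exam (finishes hour 17). The latest of these is hour 26, which is the earliest final review can start.

26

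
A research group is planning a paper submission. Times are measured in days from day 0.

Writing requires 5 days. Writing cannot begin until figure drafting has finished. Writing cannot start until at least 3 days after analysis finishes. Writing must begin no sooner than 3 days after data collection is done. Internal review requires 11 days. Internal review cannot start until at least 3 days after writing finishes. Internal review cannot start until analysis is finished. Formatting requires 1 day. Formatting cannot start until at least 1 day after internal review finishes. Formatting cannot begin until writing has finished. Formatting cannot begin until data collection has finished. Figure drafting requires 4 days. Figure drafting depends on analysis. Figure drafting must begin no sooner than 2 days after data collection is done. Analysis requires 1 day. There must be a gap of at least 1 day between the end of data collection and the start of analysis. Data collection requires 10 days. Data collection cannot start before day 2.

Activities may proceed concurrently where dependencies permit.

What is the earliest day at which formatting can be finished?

39

Data collection waits on its own release at day 2, so it starts at day 2 and finishes at 2 + 10 = day 12.
After data collection (finishes day 12, plus 1-day gap → day 13), analysis can start at day 13 and finishes at day 14.
Figure drafting cannot start until analysis (finishes day 14); data collection (finishes day 12, plus 2-day gap → day 14). The controlling bound is day 14, so figure drafting finishes at 14 + 4 = day 18.
Writing cannot start until figure drafting (finishes day 18); analysis (finishes day 14, plus 3-day gap → day 17); data collection (finishes day 12, plus 3-day gap → day 15). The controlling bound is day 18, so writing finishes at 18 + 5 = day 23.
Internal review cannot start until writing (finishes day 23, plus 3-day gap → day 26); analysis (finishes day 14). The controlling bound is day 26, so internal review finishes at 26 + 11 = day 37.
Formatting needs all of internal review (finishes day 37, plus 1-day gap → day 38); writing (finishes day 23); data collection (finishes day 12). That puts its earliest start at day 38; it finishes at 38 + 1 = day 39.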